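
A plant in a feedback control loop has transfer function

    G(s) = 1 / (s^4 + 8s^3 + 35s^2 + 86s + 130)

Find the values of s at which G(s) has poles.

The poles are the roots of the denominator s^4 + 8s^3 + 35s^2 + 86s + 130 = 0.
No real roots exist; factor into two real quadratics: (s^2 + 2s + 10)(s^2 + 6s + 13) = 0.
Each quadratic gives a conjugate pair via the quadratic formula.

s = -1 + 3j, -1 - 3j, -3 + 2j, -3 - 2j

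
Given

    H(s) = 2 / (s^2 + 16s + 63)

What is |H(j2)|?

Substitute s = j2: numerator = 2, denominator = 59 + j32.
|H(j2)| = |2| / |59 + j32| = 2 / 67.119 ≈ 0.02980.

|H(j2)| ≈ 0.02980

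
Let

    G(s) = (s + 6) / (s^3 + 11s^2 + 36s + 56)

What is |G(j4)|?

Substitute s = j4: numerator = 6 + j4, denominator = -120 + j80.
|G(j4)| = |6 + j4| / |-120 + j80| = 7.2111 / 144.22 = 0.05000.

|G(j4)| = 0.05000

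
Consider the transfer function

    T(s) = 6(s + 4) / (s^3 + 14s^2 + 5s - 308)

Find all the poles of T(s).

The poles are the roots of the denominator s^3 + 14s^2 + 5s - 308 = 0.
Trying s = -11: the polynomial evaluates to 0, so (s + 11) is a factor.
Dividing out leaves s^2 + 3s - 28 = 0.
Factoring the quadratic: (s + 7)(s - 4) = 0.

s = -11, -7, 4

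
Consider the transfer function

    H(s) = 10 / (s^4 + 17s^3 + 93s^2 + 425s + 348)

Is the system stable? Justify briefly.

The denominator s^4 + 17s^3 + 93s^2 + 425s + 348 factors as (s^2 + 4s + 29)(s + 12)(s + 1), giving poles at s = -2 ± 5j, -12, -1.
Since all poles lie strictly in the left half-plane, the system is stable.

stable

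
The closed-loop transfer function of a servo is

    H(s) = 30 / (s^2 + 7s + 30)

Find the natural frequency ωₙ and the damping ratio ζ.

Compare the denominator to the standard form s^2 + 2ζωₙs + ωₙ².
ωₙ² = 30, so ωₙ = √30 ≈ 5.477 rad/s.
2ζωₙ = 7, so ζ = 7/(2·√30) ≈ 0.6390.
With ζ = 0.6390 the response is underdamped.

ωₙ ≈ 5.477 rad/s, ζ ≈ 0.6390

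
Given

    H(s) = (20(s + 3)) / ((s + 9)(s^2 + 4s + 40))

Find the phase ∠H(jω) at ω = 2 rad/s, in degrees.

∠H(j2) ≈ 8.632°

At s = j2: numerator = 60 + j40, denominator = 308 + j144.
∠H = ∠num − ∠den = 33.690° − (25.058°) = 8.632°.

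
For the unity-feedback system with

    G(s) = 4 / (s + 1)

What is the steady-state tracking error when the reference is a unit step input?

e_ss = 0.2000

G(s) has no poles at the origin.
This is a Type 0 system. Kp = lim_{s→0} G(s) = 4/1.
e_ss = 1/(1 + Kp) = 1/(1 + 4) = 1/5 ≈ 0.2000.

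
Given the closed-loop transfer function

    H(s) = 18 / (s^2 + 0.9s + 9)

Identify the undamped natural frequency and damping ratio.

Compare the denominator to the standard form s^2 + 2ζωₙs + ωₙ².
ωₙ² = 9, so ωₙ = 3 rad/s.
2ζωₙ = 0.9, so ζ = 0.9/(2·3) = 0.15.
With ζ = 0.15 the response is underdamped.

ωₙ = 3 rad/s, ζ = 0.15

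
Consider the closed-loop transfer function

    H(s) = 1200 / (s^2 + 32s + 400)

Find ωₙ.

ωₙ = 20 rad/s

Compare the denominator to the standard form s^2 + 2ζωₙs + ωₙ².
ωₙ² = 400, so ωₙ = 20 rad/s.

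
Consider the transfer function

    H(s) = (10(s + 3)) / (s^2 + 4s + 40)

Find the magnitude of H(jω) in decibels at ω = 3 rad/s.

|H(j3)|_dB ≈ 2.12 dB

Substitute s = j3: numerator = 30 + j30, denominator = 31 + j12.
|H(j3)| = |30 + j30| / |31 + j12| = 42.426 / 33.242 ≈ 1.276.
In decibels: 20·log₁₀(1.276) ≈ 2.12 dB.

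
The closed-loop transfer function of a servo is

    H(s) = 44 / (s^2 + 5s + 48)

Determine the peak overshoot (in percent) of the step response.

%OS ≈ 29.7%

Comparing s^2 + 5s + 48 to s^2 + 2ζωₙs + ωₙ²: ωₙ = √48 ≈ 6.928 rad/s and ζ = 5/(2·√48) ≈ 0.3608.
%OS = 100·exp(−πζ/√(1−ζ²)) = 100·exp(−π·0.3608/√(1−0.3608²)) ≈ 29.7%.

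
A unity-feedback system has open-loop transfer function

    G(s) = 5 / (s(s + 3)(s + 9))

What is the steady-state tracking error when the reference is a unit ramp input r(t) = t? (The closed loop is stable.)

e_ss = 5.400

G(s) has one pole at the origin.
This is a Type 1 system. Kv = lim_{s→0} s·G(s) = 5/27.
e_ss = 1/Kv = 1/(5/27) = 27/5 ≈ 5.400.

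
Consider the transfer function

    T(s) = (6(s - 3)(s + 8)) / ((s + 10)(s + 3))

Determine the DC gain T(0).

At s = 0 each factor (s + a) contributes a and each (s^2 + bs + c) contributes c.
T(0) = 6·(-3) · (8) / ((10) · (3)) = -144/30 = -24/5.

T(0) = -24/5 ≈ -4.800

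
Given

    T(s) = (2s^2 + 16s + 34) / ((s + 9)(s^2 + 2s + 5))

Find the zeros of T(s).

s = -4 + j, -4 - j

Set the numerator to zero: 2s^2 + 16s + 34 = 0, i.e. 2·(s^2 + 8s + 17) = 0.
Factoring: (s^2 + 8s + 17) = 0.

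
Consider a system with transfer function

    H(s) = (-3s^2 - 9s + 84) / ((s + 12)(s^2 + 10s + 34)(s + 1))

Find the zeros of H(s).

Set the numerator to zero: -3s^2 - 9s + 84 = 0, i.e. -3·(s^2 + 3s - 28) = 0.
Factoring: (s + 7)(s - 4) = 0.

s = -7, 4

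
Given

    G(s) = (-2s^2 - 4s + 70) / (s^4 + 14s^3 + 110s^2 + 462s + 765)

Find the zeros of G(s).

s = -7, 5

Set the numerator to zero: -2s^2 - 4s + 70 = 0, i.e. -2·(s^2 + 2s - 35) = 0.
Factoring: (s + 7)(s - 5) = 0.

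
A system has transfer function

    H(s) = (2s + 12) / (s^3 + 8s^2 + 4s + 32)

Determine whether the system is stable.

marginally stable

The denominator s^3 + 8s^2 + 4s + 32 factors as (s^2 + 4)(s + 8), giving poles at s = 2j, -2j, -8.
Since the simple pole(s) at s = ±2j lie on the jω-axis with none in the right half-plane, the system is marginally stable.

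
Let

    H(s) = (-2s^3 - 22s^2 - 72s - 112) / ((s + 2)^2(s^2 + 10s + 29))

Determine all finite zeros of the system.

Set the numerator to zero: -2s^3 - 22s^2 - 72s - 112 = 0, i.e. -2·(s^3 + 11s^2 + 36s + 56) = 0.
Factoring: (s + 7)(s^2 + 4s + 8) = 0.

s = -7, -2 ± 2j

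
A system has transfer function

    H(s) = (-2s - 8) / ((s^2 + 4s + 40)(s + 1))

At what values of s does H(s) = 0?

Set the numerator to zero: -2s - 8 = 0, i.e. -2·(s + 4) = 0.
So s = -4.

s = -4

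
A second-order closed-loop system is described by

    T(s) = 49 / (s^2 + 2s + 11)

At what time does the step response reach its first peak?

Comparing s^2 + 2s + 11 to s^2 + 2ζωₙs + ωₙ²: ωₙ = √11 ≈ 3.317 rad/s and ζ = 2/(2·√11) ≈ 0.3015.
ζωₙ = 2/2 = 1, so ω_d = ωₙ√(1−ζ²) = √(ωₙ² − (ζωₙ)²) = √(11 − 1²) = √10 ≈ 3.162 rad/s.
t_p = π/ω_d = π/3.162 ≈ 0.9935 s.

t_p ≈ 0.9935 s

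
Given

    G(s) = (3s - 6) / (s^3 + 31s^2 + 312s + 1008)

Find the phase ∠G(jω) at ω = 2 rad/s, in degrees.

At s = j2: numerator = -6 + j6, denominator = 884 + j616.
∠G = ∠num − ∠den = 135° − (34.870°) = 100.1°.

∠G(j2) ≈ 100.1°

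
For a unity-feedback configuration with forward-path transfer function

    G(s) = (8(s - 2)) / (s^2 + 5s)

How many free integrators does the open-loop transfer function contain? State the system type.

The denominator has 1 factor of s at the origin (free integrator), so this is a Type 1 system.

Type 1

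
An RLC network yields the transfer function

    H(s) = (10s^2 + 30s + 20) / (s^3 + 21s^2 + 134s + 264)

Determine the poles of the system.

The poles are the roots of the denominator s^3 + 21s^2 + 134s + 264 = 0.
Trying s = -11: the polynomial evaluates to 0, so (s + 11) is a factor.
Dividing out leaves s^2 + 10s + 24 = 0.
Factoring the quadratic: (s + 4)(s + 6) = 0.

s = -11, -4, -6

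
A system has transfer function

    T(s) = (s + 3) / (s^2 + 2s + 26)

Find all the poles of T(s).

The poles are the roots of the denominator s^2 + 2s + 26 = 0.
Using the quadratic formula: s = (-2 ± √(-100))/2 = -1 ± 5j.

s = -1 ± 5j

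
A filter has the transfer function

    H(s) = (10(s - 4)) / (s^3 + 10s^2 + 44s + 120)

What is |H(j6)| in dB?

Substitute s = j6: numerator = -40 + j60, denominator = -240 + j48.
|H(j6)| = |-40 + j60| / |-240 + j48| = 72.111 / 244.75 ≈ 0.2946.
In decibels: 20·log₁₀(0.2946) ≈ -10.6 dB.

|H(j6)|_dB ≈ -10.6 dB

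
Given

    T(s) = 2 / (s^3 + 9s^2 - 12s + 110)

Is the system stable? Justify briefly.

The denominator s^3 + 9s^2 - 12s + 110 factors as (s + 11)(s^2 - 2s + 10), giving poles at s = -11, 1 ± 3j.
Since the pole(s) at s = 1 ± 3j lie in the right half-plane, the system is unstable.

unstable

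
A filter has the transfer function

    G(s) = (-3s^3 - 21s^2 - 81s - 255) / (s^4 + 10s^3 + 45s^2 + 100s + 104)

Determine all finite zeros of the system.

Set the numerator to zero: -3s^3 - 21s^2 - 81s - 255 = 0, i.e. -3·(s^3 + 7s^2 + 27s + 85) = 0.
Factoring: (s^2 + 2s + 17)(s + 5) = 0.

s = -1 ± 4j, -5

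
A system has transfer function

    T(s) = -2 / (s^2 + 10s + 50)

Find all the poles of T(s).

s = -5 ± 5j

The poles are the roots of the denominator s^2 + 10s + 50 = 0.
Using the quadratic formula: s = (-10 ± √(-100))/2 = -5 ± 5j.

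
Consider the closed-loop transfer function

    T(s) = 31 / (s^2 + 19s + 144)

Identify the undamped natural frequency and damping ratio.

Compare the denominator to the standard form s^2 + 2ζωₙs + ωₙ².
ωₙ² = 144, so ωₙ = 12 rad/s.
2ζωₙ = 19, so ζ = 19/(2·12) ≈ 0.7917.

ωₙ = 12 rad/s, ζ ≈ 0.7917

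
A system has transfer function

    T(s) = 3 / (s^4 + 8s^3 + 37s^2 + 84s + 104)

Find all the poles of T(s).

s = -2 ± 2j, -2 ± 3j

The poles are the roots of the denominator s^4 + 8s^3 + 37s^2 + 84s + 104 = 0.
No real roots exist; factor into two real quadratics: (s^2 + 4s + 8)(s^2 + 4s + 13) = 0.
Each quadratic gives a conjugate pair via the quadratic formula.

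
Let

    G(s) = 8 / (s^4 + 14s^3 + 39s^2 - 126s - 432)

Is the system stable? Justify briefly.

unstable

The denominator s^4 + 14s^3 + 39s^2 - 126s - 432 factors as (s + 8)(s + 3)(s - 3)(s + 6), giving poles at s = -8, -3, 3, -6.
Since the pole(s) at s = 3 lie in the right half-plane, the system is unstable.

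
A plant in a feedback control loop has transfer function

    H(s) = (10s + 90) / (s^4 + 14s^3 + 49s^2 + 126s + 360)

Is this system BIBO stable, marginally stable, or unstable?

marginally stable

The denominator s^4 + 14s^3 + 49s^2 + 126s + 360 factors as (s^2 + 9)(s + 10)(s + 4), giving poles at s = ±3j, -10, -4.
Since the simple pole(s) at s = ±3j lie on the jω-axis with none in the right half-plane, the system is marginally stable.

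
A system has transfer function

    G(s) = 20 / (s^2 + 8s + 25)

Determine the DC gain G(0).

Set s = 0: G(0) = (20) / (25) = 4/5.

G(0) = 4/5 ≈ 0.8000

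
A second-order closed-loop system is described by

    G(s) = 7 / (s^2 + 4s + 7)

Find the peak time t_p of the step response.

t_p ≈ 1.814 s

Comparing s^2 + 4s + 7 to s^2 + 2ζωₙs + ωₙ²: ωₙ = √7 ≈ 2.646 rad/s and ζ = 4/(2·√7) ≈ 0.7559.
ζωₙ = 4/2 = 2, so ω_d = ωₙ√(1−ζ²) = √(ωₙ² − (ζωₙ)²) = √(7 − 2²) = √3 ≈ 1.732 rad/s.
t_p = π/ω_d = π/1.732 ≈ 1.814 s.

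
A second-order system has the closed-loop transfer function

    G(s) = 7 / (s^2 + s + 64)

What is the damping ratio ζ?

ζ = 0.0625

Compare the denominator to the standard form s^2 + 2ζωₙs + ωₙ².
ωₙ² = 64, so ωₙ = 8 rad/s.
2ζωₙ = 1, so ζ = 1/(2·8) = 0.0625.
With ζ = 0.0625 the response is underdamped.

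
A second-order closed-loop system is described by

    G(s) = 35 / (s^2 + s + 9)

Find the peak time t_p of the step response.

Comparing s^2 + s + 9 to s^2 + 2ζωₙs + ωₙ²: ωₙ = 3 rad/s and ζ = 1/(2·3) ≈ 0.1667.
ζωₙ = 1/2 = 0.5, so ω_d = ωₙ√(1−ζ²) = √(ωₙ² − (ζωₙ)²) = √(9 − 0.5²) = √8.75 ≈ 2.958 rad/s.
t_p = π/ω_d = π/2.958 ≈ 1.062 s.

t_p ≈ 1.062 s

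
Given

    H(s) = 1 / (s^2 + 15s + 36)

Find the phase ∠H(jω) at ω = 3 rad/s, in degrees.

At s = j3: numerator = 1, denominator = 27 + j45.
∠H = ∠num − ∠den = 0° − (59.036°) = -59.04°.

∠H(j3) ≈ -59.04°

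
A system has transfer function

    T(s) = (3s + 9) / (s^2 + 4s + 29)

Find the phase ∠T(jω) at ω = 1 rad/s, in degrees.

At s = j1: numerator = 9 + j3, denominator = 28 + j4.
∠T = ∠num − ∠den = 18.435° − (8.1301°) = 10.30°.

∠T(j1) ≈ 10.30°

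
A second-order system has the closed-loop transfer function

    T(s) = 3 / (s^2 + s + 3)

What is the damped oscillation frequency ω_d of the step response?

ω_d ≈ 1.658 rad/s

Comparing s^2 + s + 3 to s^2 + 2ζωₙs + ωₙ²: ωₙ = √3 ≈ 1.732 rad/s and ζ = 1/(2·√3) ≈ 0.2887.
ζωₙ = 1/2 = 0.5, so ω_d = ωₙ√(1−ζ²) = √(ωₙ² − (ζωₙ)²) = √(3 − 0.5²) = √2.75 ≈ 1.658 rad/s.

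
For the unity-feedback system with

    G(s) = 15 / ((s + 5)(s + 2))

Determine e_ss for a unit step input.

G(s) has no poles at the origin.
This is a Type 0 system. Kp = lim_{s→0} G(s) = 15/10 = 3/2.
e_ss = 1/(1 + Kp) = 1/(1 + 3/2) = 2/5 ≈ 0.4000.

e_ss = 0.4000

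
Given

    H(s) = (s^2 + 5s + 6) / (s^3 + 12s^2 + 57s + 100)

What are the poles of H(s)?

s = -4 + 3j, -4 - 3j, -4

The poles are the roots of the denominator s^3 + 12s^2 + 57s + 100 = 0.
Trying s = -4: the polynomial evaluates to 0, so (s + 4) is a factor.
Dividing out leaves s^2 + 8s + 25 = 0.
The quadratic formula then gives s = -4 ± 3j.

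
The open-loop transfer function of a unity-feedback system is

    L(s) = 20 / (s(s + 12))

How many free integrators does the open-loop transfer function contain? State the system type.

Type 1

The denominator has 1 factor of s at the origin (free integrator), so this is a Type 1 system.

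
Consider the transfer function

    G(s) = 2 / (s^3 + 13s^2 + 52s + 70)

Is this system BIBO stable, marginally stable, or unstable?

The denominator s^3 + 13s^2 + 52s + 70 factors as (s + 7)(s^2 + 6s + 10), giving poles at s = -7, -3 + j, -3 - j.
Since all poles lie strictly in the left half-plane, the system is stable.

stable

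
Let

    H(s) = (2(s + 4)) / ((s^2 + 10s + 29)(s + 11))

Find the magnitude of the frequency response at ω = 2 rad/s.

|H(j2)| ≈ 0.02499

Substitute s = j2: numerator = 8 + j4, denominator = 235 + j270.
|H(j2)| = |8 + j4| / |235 + j270| = 8.9443 / 357.95 ≈ 0.02499.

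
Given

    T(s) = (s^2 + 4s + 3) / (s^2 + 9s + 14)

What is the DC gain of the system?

T(0) = 3/14 ≈ 0.2143

Set s = 0: T(0) = (3) / (14) = 3/14.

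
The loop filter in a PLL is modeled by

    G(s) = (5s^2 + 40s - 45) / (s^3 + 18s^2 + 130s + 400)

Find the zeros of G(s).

Set the numerator to zero: 5s^2 + 40s - 45 = 0, i.e. 5·(s^2 + 8s - 9) = 0.
Factoring: (s - 1)(s + 9) = 0.

s = 1, -9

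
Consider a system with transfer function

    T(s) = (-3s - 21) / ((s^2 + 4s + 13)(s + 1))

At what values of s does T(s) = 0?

Set the numerator to zero: -3s - 21 = 0, i.e. -3·(s + 7) = 0.
So s = -7.

s = -7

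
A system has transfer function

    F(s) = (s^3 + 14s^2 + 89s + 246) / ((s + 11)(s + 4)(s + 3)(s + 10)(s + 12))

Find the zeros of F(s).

s = -6, -4 + 5j, -4 - 5j

Set the numerator to zero: s^3 + 14s^2 + 89s + 246 = 0.
Factoring: (s + 6)(s^2 + 8s + 41) = 0.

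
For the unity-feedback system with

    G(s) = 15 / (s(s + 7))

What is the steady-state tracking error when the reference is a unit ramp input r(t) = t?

e_ss = 0.4667

G(s) has one pole at the origin.
This is a Type 1 system. Kv = lim_{s→0} s·G(s) = 15/7.
e_ss = 1/Kv = 1/(15/7) = 7/15 ≈ 0.4667.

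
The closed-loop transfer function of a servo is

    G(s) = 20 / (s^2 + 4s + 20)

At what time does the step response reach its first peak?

t_p ≈ 0.7854 s

Comparing s^2 + 4s + 20 to s^2 + 2ζωₙs + ωₙ²: ωₙ = √20 ≈ 4.472 rad/s and ζ = 4/(2·√20) ≈ 0.4472.
ζωₙ = 4/2 = 2, so ω_d = ωₙ√(1−ζ²) = √(ωₙ² − (ζωₙ)²) = √(20 − 2²) = √16 = 4 rad/s.
t_p = π/ω_d = π/4 ≈ 0.7854 s.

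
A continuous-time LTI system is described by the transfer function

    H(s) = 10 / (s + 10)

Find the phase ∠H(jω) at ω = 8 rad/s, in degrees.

At s = j8: numerator = 10, denominator = 10 + j8.
∠H = ∠num − ∠den = 0° − (38.660°) = -38.66°.

∠H(j8) ≈ -38.66°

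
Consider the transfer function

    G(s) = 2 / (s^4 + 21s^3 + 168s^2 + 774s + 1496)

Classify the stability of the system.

The denominator s^4 + 21s^3 + 168s^2 + 774s + 1496 factors as (s + 4)(s^2 + 6s + 34)(s + 11), giving poles at s = -4, -3 + 5j, -3 - 5j, -11.
Since all poles lie strictly in the left half-plane, the system is stable.

stable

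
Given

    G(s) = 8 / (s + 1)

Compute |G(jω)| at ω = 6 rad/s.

|G(j6)| ≈ 1.315

Substitute s = j6: numerator = 8, denominator = 1 + j6.
|G(j6)| = |8| / |1 + j6| = 8 / 6.0828 ≈ 1.315.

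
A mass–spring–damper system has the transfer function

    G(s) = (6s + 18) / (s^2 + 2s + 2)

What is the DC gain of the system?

G(0) = 9

Set s = 0: G(0) = (18) / (2) = 9.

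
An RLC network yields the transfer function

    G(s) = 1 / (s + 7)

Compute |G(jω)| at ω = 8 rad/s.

|G(j8)| ≈ 0.09407

Substitute s = j8: numerator = 1, denominator = 7 + j8.
|G(j8)| = |1| / |7 + j8| = 1 / 10.630 ≈ 0.09407.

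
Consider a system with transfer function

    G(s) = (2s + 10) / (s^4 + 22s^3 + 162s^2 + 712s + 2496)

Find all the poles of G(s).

s = -1 + 5j, -1 - 5j, -12, -8

The poles are the roots of the denominator s^4 + 22s^3 + 162s^2 + 712s + 2496 = 0.
Trying s = -12: the polynomial evaluates to 0, so (s + 12) is a factor.
Dividing out leaves s^3 + 10s^2 + 42s + 208 = 0.
This factors further as (s^2 + 2s + 26)(s + 8) = 0.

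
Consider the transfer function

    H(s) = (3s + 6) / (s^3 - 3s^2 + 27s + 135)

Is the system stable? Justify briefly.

The denominator s^3 - 3s^2 + 27s + 135 factors as (s^2 - 6s + 45)(s + 3), giving poles at s = 3 + 6j, 3 - 6j, -3.
Since the pole(s) at s = 3 + 6j, 3 - 6j lie in the right half-plane, the system is unstable.

unstable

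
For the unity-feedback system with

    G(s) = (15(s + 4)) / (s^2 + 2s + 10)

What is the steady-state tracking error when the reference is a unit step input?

e_ss = 0.1429

G(s) has no poles at the origin.
This is a Type 0 system. Kp = lim_{s→0} G(s) = 60/10 = 6.
e_ss = 1/(1 + Kp) = 1/(1 + 6) = 1/7 ≈ 0.1429.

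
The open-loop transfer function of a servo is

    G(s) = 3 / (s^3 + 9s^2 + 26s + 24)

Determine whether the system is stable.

stable

The denominator s^3 + 9s^2 + 26s + 24 factors as (s + 4)(s + 3)(s + 2), giving poles at s = -4, -3, -2.
Since all poles lie strictly in the left half-plane, the system is stable.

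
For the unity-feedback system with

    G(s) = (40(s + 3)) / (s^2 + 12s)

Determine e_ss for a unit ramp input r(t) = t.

e_ss = 0.1000

G(s) has one pole at the origin.
This is a Type 1 system. Kv = lim_{s→0} s·G(s) = 120/12 = 10.
e_ss = 1/Kv = 1/(10) = 1/10 ≈ 0.1000.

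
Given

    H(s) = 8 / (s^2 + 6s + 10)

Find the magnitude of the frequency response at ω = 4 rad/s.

|H(j4)| ≈ 0.3234

Substitute s = j4: numerator = 8, denominator = -6 + j24.
|H(j4)| = |8| / |-6 + j24| = 8 / 24.739 ≈ 0.3234.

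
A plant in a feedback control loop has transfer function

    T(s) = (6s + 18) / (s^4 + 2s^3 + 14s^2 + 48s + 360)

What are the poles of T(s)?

The poles are the roots of the denominator s^4 + 2s^3 + 14s^2 + 48s + 360 = 0.
No real roots exist; factor into two real quadratics: (s^2 - 4s + 20)(s^2 + 6s + 18) = 0.
Each quadratic gives a conjugate pair via the quadratic formula.

s = 2 ± 4j, -3 ± 3j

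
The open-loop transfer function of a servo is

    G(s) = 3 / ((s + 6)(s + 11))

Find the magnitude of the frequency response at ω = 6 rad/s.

Substitute s = j6: numerator = 3, denominator = 30 + j102.
|G(j6)| = |3| / |30 + j102| = 3 / 106.32 ≈ 0.02822.

|G(j6)| ≈ 0.02822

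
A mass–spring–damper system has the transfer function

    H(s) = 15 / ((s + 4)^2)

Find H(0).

H(0) = 15/16 ≈ 0.9375

At s = 0 each factor (s + a) contributes a and each (s^2 + bs + c) contributes c.
H(0) = 15·1 / ((4) · (4)) = 15/16 = 15/16.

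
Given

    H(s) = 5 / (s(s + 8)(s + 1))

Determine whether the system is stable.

marginally stable

The poles can be read from the denominator factors: s = 0, -8, -1.
Since the simple pole(s) at s = 0 lie on the jω-axis with none in the right half-plane, the system is marginally stable.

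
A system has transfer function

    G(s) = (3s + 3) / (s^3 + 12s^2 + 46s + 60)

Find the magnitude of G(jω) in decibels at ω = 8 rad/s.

|G(j8)|_dB ≈ -29.5 dB

Substitute s = j8: numerator = 3 + j24, denominator = -708 - j144.
|G(j8)| = |3 + j24| / |-708 - j144| = 24.187 / 722.50 ≈ 0.03348.
In decibels: 20·log₁₀(0.03348) ≈ -29.5 dB.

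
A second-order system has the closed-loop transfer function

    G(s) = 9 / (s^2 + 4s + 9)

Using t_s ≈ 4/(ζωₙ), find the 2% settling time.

Comparing s^2 + 4s + 9 to s^2 + 2ζωₙs + ωₙ²: ωₙ = 3 rad/s and ζ = 4/(2·3) ≈ 0.6667.
ζωₙ = 4/2 = 2, so t_s ≈ 4/(ζωₙ) = 4/2 = 2 s.

t_s ≈ 2 s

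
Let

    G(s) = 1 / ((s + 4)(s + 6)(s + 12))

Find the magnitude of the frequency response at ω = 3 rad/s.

Substitute s = j3: numerator = 1, denominator = 90 + j405.
|G(j3)| = |1| / |90 + j405| = 1 / 414.88 ≈ 0.002410.

|G(j3)| ≈ 0.002410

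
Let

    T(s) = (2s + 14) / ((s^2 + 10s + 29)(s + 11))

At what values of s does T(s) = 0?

s = -7

Set the numerator to zero: 2s + 14 = 0, i.e. 2·(s + 7) = 0.
So s = -7.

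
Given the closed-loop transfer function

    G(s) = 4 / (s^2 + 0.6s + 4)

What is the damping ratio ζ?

Compare the denominator to the standard form s^2 + 2ζωₙs + ωₙ².
ωₙ² = 4, so ωₙ = 2 rad/s.
2ζωₙ = 0.6, so ζ = 0.6/(2·2) = 0.15.

ζ = 0.15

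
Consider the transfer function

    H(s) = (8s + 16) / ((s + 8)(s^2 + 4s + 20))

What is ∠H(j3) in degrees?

At s = j3: numerator = 16 + j24, denominator = 52 + j129.
∠H = ∠num − ∠den = 56.310° − (68.046°) = -11.74°.

∠H(j3) ≈ -11.74°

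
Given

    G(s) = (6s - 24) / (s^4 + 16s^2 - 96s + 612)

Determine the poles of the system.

s = 3 + 3j, 3 - 3j, -3 + 5j, -3 - 5j

The poles are the roots of the denominator s^4 + 16s^2 - 96s + 612 = 0.
No real roots exist; factor into two real quadratics: (s^2 - 6s + 18)(s^2 + 6s + 34) = 0.
Each quadratic gives a conjugate pair via the quadratic formula.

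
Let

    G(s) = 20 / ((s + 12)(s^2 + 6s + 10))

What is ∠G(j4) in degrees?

∠G(j4) ≈ -122.5°

At s = j4: numerator = 20, denominator = -168 + j264.
∠G = ∠num − ∠den = 0° − (122.47°) = -122.5°.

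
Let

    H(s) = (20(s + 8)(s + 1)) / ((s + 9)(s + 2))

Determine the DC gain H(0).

H(0) = 80/9 ≈ 8.889

At s = 0 each factor (s + a) contributes a and each (s^2 + bs + c) contributes c.
H(0) = 20·(8) · (1) / ((9) · (2)) = 160/18 = 80/9.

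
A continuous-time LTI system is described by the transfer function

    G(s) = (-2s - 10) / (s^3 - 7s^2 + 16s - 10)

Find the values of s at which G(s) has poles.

The poles are the roots of the denominator s^3 - 7s^2 + 16s - 10 = 0.
Trying s = 1: the polynomial evaluates to 0, so (s - 1) is a factor.
Dividing out leaves s^2 - 6s + 10 = 0.
The quadratic formula then gives s = 3 ± 1j.

s = 3 + j, 3 - j, 1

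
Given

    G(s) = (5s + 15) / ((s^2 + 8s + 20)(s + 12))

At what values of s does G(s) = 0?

Set the numerator to zero: 5s + 15 = 0, i.e. 5·(s + 3) = 0.
So s = -3.

s = -3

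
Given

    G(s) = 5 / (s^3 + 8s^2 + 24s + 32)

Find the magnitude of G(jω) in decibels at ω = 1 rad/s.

Substitute s = j1: numerator = 5, denominator = 24 + j23.
|G(j1)| = |5| / |24 + j23| = 5 / 33.242 ≈ 0.1504.
In decibels: 20·log₁₀(0.1504) ≈ -16.5 dB.

|G(j1)|_dB ≈ -16.5 dB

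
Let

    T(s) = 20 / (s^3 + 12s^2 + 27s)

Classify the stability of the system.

marginally stable

The denominator s^3 + 12s^2 + 27s factors as s(s + 9)(s + 3), giving poles at s = 0, -9, -3.
Since the simple pole(s) at s = 0 lie on the jω-axis with none in the right half-plane, the system is marginally stable.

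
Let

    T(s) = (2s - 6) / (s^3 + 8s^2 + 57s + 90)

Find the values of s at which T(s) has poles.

s = -3 ± 6j, -2

The poles are the roots of the denominator s^3 + 8s^2 + 57s + 90 = 0.
Trying s = -2: the polynomial evaluates to 0, so (s + 2) is a factor.
Dividing out leaves s^2 + 6s + 45 = 0.
The quadratic formula then gives s = -3 ± 6j.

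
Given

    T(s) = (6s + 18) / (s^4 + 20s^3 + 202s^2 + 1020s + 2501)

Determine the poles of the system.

s = -5 ± 4j, -5 ± 6j

The poles are the roots of the denominator s^4 + 20s^3 + 202s^2 + 1020s + 2501 = 0.
No real roots exist; factor into two real quadratics: (s^2 + 10s + 41)(s^2 + 10s + 61) = 0.
Each quadratic gives a conjugate pair via the quadratic formula.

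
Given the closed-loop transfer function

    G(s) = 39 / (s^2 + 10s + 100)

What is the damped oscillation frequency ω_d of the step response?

Comparing s^2 + 10s + 100 to s^2 + 2ζωₙs + ωₙ²: ωₙ = 10 rad/s and ζ = 10/(2·10) = 0.5.
ζωₙ = 10/2 = 5, so ω_d = ωₙ√(1−ζ²) = √(ωₙ² − (ζωₙ)²) = √(100 − 5²) = √75 ≈ 8.660 rad/s.

ω_d ≈ 8.660 rad/s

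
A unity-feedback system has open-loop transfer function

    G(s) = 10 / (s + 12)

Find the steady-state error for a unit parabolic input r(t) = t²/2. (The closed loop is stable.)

G(s) has no poles at the origin.
This is a Type 0 system; Ka = lim_{s→0} s^2·G(s) = 0, so the steady-state error for a parabola input is infinite.

e_ss = ∞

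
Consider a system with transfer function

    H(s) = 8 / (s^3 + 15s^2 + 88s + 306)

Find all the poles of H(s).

The poles are the roots of the denominator s^3 + 15s^2 + 88s + 306 = 0.
Trying s = -9: the polynomial evaluates to 0, so (s + 9) is a factor.
Dividing out leaves s^2 + 6s + 34 = 0.
The quadratic formula then gives s = -3 ± 5j.

s = -3 + 5j, -3 - 5j, -9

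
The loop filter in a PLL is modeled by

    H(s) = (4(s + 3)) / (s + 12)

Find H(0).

H(0) = 1

At s = 0 each factor (s + a) contributes a and each (s^2 + bs + c) contributes c.
H(0) = 4·(3) / ((12)) = 12/12 = 1.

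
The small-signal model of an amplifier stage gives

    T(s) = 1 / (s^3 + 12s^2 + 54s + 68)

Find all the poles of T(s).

The poles are the roots of the denominator s^3 + 12s^2 + 54s + 68 = 0.
Trying s = -2: the polynomial evaluates to 0, so (s + 2) is a factor.
Dividing out leaves s^2 + 10s + 34 = 0.
The quadratic formula then gives s = -5 ± 3j.

s = -2, -5 ± 3j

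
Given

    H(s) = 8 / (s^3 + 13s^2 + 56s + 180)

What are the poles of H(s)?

The poles are the roots of the denominator s^3 + 13s^2 + 56s + 180 = 0.
Trying s = -9: the polynomial evaluates to 0, so (s + 9) is a factor.
Dividing out leaves s^2 + 4s + 20 = 0.
The quadratic formula then gives s = -2 ± 4j.

s = -2 ± 4j, -9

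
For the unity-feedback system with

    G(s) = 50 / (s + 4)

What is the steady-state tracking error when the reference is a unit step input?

e_ss = 0.07407

G(s) has no poles at the origin.
This is a Type 0 system. Kp = lim_{s→0} G(s) = 50/4 = 25/2.
e_ss = 1/(1 + Kp) = 1/(1 + 25/2) = 2/27 ≈ 0.07407.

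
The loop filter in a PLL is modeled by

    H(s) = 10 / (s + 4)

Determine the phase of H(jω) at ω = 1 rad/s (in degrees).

∠H(j1) ≈ -14.04°

At s = j1: numerator = 10, denominator = 4 + j1.
∠H = ∠num − ∠den = 0° − (14.036°) = -14.04°.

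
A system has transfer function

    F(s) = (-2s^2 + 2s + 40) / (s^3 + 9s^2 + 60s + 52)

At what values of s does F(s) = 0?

Set the numerator to zero: -2s^2 + 2s + 40 = 0, i.e. -2·(s^2 - s - 20) = 0.
Factoring: (s + 4)(s - 5) = 0.

s = -4, 5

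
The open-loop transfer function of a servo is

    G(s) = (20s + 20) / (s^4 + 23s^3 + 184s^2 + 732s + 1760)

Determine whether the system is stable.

The denominator s^4 + 23s^3 + 184s^2 + 732s + 1760 factors as (s^2 + 4s + 20)(s + 8)(s + 11), giving poles at s = -2 + 4j, -2 - 4j, -8, -11.
Since all poles lie strictly in the left half-plane, the system is stable.

stable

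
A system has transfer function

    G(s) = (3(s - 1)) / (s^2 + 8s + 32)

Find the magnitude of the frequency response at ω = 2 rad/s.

Substitute s = j2: numerator = -3 + j6, denominator = 28 + j16.
|G(j2)| = |-3 + j6| / |28 + j16| = 6.7082 / 32.249 ≈ 0.2080.

|G(j2)| ≈ 0.2080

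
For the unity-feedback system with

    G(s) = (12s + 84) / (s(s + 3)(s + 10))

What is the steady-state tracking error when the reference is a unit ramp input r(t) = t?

G(s) has one pole at the origin.
This is a Type 1 system. Kv = lim_{s→0} s·G(s) = 84/30 = 14/5.
e_ss = 1/Kv = 1/(14/5) = 5/14 ≈ 0.3571.

e_ss = 0.3571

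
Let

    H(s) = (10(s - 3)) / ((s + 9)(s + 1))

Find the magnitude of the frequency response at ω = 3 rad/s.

|H(j3)| ≈ 1.414

Substitute s = j3: numerator = -30 + j30, denominator = j30.
|H(j3)| = |-30 + j30| / |j30| = 42.426 / 30 ≈ 1.414.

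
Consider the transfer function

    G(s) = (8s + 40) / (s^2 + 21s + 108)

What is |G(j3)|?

|G(j3)| ≈ 0.3975

Substitute s = j3: numerator = 40 + j24, denominator = 99 + j63.
|G(j3)| = |40 + j24| / |99 + j63| = 46.648 / 117.35 ≈ 0.3975.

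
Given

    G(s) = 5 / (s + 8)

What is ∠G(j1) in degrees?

∠G(j1) ≈ -7.125°

At s = j1: numerator = 5, denominator = 8 + j1.
∠G = ∠num − ∠den = 0° − (7.1250°) = -7.125°.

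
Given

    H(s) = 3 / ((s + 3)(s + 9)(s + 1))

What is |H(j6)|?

|H(j6)| ≈ 0.006797

Substitute s = j6: numerator = 3, denominator = -441 + j18.
|H(j6)| = |3| / |-441 + j18| = 3 / 441.37 ≈ 0.006797.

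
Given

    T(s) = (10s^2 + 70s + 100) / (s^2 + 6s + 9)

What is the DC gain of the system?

T(0) = 100/9 ≈ 11.11

Set s = 0: T(0) = (100) / (9) = 100/9.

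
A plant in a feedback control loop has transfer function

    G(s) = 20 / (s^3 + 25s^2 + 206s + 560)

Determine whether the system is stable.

The denominator s^3 + 25s^2 + 206s + 560 factors as (s + 10)(s + 7)(s + 8), giving poles at s = -10, -7, -8.
Since all poles lie strictly in the left half-plane, the system is stable.

stable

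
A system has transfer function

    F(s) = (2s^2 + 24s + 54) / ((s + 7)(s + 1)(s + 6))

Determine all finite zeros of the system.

Set the numerator to zero: 2s^2 + 24s + 54 = 0, i.e. 2·(s^2 + 12s + 27) = 0.
Factoring: (s + 9)(s + 3) = 0.

s = -9, -3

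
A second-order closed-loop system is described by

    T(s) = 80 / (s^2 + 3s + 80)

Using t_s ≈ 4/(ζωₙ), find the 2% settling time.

Comparing s^2 + 3s + 80 to s^2 + 2ζωₙs + ωₙ²: ωₙ = √80 ≈ 8.944 rad/s and ζ = 3/(2·√80) ≈ 0.1677.
ζωₙ = 3/2 = 1.5, so t_s ≈ 4/(ζωₙ) = 4/1.5 ≈ 2.667 s.

t_s ≈ 2.667 s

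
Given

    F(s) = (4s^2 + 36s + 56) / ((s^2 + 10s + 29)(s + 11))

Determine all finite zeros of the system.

Set the numerator to zero: 4s^2 + 36s + 56 = 0, i.e. 4·(s^2 + 9s + 14) = 0.
Factoring: (s + 2)(s + 7) = 0.

s = -2, -7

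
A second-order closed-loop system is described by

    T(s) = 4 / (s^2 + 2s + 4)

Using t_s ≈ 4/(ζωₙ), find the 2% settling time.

t_s ≈ 4 s

Comparing s^2 + 2s + 4 to s^2 + 2ζωₙs + ωₙ²: ωₙ = 2 rad/s and ζ = 2/(2·2) = 0.5.
ζωₙ = 2/2 = 1, so t_s ≈ 4/(ζωₙ) = 4/1 = 4 s.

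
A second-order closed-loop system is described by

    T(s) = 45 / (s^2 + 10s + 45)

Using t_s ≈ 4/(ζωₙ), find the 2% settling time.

t_s ≈ 0.8000 s

Comparing s^2 + 10s + 45 to s^2 + 2ζωₙs + ωₙ²: ωₙ = √45 ≈ 6.708 rad/s and ζ = 10/(2·√45) ≈ 0.7454.
ζωₙ = 10/2 = 5, so t_s ≈ 4/(ζωₙ) = 4/5 = 0.8000 s.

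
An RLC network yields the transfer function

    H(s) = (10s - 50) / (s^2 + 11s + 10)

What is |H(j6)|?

|H(j6)| ≈ 1.101

Substitute s = j6: numerator = -50 + j60, denominator = -26 + j66.
|H(j6)| = |-50 + j60| / |-26 + j66| = 78.102 / 70.937 ≈ 1.101.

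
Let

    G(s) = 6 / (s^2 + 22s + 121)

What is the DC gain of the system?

Set s = 0: G(0) = (6) / (121) = 6/121.

G(0) = 6/121 ≈ 0.04959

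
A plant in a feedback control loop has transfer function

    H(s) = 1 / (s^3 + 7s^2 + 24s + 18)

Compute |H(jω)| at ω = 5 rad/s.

Substitute s = j5: numerator = 1, denominator = -157 - j5.
|H(j5)| = |1| / |-157 - j5| = 1 / 157.08 ≈ 0.006366.

|H(j5)| ≈ 0.006366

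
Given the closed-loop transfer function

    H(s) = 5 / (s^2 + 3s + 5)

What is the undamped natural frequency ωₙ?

Compare the denominator to the standard form s^2 + 2ζωₙs + ωₙ².
ωₙ² = 5, so ωₙ = √5 ≈ 2.236 rad/s.

ωₙ ≈ 2.236 rad/s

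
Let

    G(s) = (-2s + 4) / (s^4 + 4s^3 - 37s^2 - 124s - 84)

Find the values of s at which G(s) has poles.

The poles are the roots of the denominator s^4 + 4s^3 - 37s^2 - 124s - 84 = 0.
Trying s = 6: the polynomial evaluates to 0, so (s - 6) is a factor.
Dividing out leaves s^3 + 10s^2 + 23s + 14 = 0.
This factors further as (s + 1)(s + 2)(s + 7) = 0.

s = 6, -1, -2, -7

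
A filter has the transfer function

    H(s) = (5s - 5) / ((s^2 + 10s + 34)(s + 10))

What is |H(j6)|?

Substitute s = j6: numerator = -5 + j30, denominator = -380 + j588.
|H(j6)| = |-5 + j30| / |-380 + j588| = 30.414 / 700.10 ≈ 0.04344.

|H(j6)| ≈ 0.04344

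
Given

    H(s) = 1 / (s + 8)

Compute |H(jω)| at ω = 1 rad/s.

|H(j1)| ≈ 0.1240

Substitute s = j1: numerator = 1, denominator = 8 + j1.
|H(j1)| = |1| / |8 + j1| = 1 / 8.0623 ≈ 0.1240.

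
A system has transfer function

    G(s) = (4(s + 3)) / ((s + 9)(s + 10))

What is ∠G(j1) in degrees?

∠G(j1) ≈ 6.384°

At s = j1: numerator = 12 + j4, denominator = 89 + j19.
∠G = ∠num − ∠den = 18.435° − (12.051°) = 6.384°.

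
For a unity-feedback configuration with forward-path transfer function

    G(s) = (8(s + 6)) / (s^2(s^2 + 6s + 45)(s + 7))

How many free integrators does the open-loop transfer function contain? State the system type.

The denominator has 2 factors of s at the origin (free integrators), so this is a Type 2 system.

Type 2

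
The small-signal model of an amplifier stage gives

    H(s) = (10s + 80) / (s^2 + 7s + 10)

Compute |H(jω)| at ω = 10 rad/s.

Substitute s = j10: numerator = 80 + j100, denominator = -90 + j70.
|H(j10)| = |80 + j100| / |-90 + j70| = 128.06 / 114.02 ≈ 1.123.

|H(j10)| ≈ 1.123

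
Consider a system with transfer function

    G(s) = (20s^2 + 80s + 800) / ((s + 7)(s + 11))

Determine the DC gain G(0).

Set s = 0: G(0) = (800) / (77) = 800/77.

G(0) = 800/77 ≈ 10.39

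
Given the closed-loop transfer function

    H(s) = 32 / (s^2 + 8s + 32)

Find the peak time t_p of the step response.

Comparing s^2 + 8s + 32 to s^2 + 2ζωₙs + ωₙ²: ωₙ = √32 ≈ 5.657 rad/s and ζ = 8/(2·√32) ≈ 0.7071.
ζωₙ = 8/2 = 4, so ω_d = ωₙ√(1−ζ²) = √(ωₙ² − (ζωₙ)²) = √(32 − 4²) = √16 = 4 rad/s.
t_p = π/ω_d = π/4 ≈ 0.7854 s.

t_p ≈ 0.7854 s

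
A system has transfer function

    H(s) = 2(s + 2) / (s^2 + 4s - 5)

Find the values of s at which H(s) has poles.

s = 1, -5

The poles are the roots of the denominator s^2 + 4s - 5 = 0.
Factoring: (s - 1)(s + 5) = 0, so s = 1 and s = -5.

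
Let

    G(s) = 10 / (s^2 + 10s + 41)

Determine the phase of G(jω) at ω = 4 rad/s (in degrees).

At s = j4: numerator = 10, denominator = 25 + j40.
∠G = ∠num − ∠den = 0° − (57.995°) = -57.99°.

∠G(j4) ≈ -57.99°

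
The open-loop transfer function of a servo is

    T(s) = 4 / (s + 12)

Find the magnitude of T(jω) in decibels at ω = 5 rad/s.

|T(j5)|_dB ≈ -10.2 dB

Substitute s = j5: numerator = 4, denominator = 12 + j5.
|T(j5)| = |4| / |12 + j5| = 4 / 13 ≈ 0.3077.
In decibels: 20·log₁₀(0.3077) ≈ -10.2 dB.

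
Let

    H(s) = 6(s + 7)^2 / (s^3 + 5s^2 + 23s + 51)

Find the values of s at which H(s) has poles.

s = -1 ± 4j, -3

The poles are the roots of the denominator s^3 + 5s^2 + 23s + 51 = 0.
Trying s = -3: the polynomial evaluates to 0, so (s + 3) is a factor.
Dividing out leaves s^2 + 2s + 17 = 0.
The quadratic formula then gives s = -1 ± 4j.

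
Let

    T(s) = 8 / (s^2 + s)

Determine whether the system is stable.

The denominator s^2 + s factors as s(s + 1), giving poles at s = 0, -1.
Since the simple pole(s) at s = 0 lie on the jω-axis with none in the right half-plane, the system is marginally stable.

marginally stable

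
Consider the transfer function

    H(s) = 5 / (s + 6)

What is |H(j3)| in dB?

Substitute s = j3: numerator = 5, denominator = 6 + j3.
|H(j3)| = |5| / |6 + j3| = 5 / 6.7082 ≈ 0.7454.
In decibels: 20·log₁₀(0.7454) ≈ -2.55 dB.

|H(j3)|_dB ≈ -2.55 dB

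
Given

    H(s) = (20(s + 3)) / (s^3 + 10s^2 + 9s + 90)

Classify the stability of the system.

marginally stable

The denominator s^3 + 10s^2 + 9s + 90 factors as (s^2 + 9)(s + 10), giving poles at s = ±3j, -10.
Since the simple pole(s) at s = ±3j lie on the jω-axis with none in the right half-plane, the system is marginally stable.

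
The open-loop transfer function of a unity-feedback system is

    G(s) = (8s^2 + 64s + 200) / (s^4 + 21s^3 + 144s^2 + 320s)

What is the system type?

Type 1

Factor s from the denominator: s^4 + 21s^3 + 144s^2 + 320s = s·(s^3 + 21s^2 + 144s + 320).
There is 1 pole at the origin, so the system is Type 1.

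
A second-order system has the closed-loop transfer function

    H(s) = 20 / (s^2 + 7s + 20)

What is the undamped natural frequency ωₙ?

ωₙ ≈ 4.472 rad/s

Compare the denominator to the standard form s^2 + 2ζωₙs + ωₙ².
ωₙ² = 20, so ωₙ = √20 ≈ 4.472 rad/s.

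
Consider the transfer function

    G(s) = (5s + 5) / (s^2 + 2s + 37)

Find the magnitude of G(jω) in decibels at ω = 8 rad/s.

Substitute s = j8: numerator = 5 + j40, denominator = -27 + j16.
|G(j8)| = |5 + j40| / |-27 + j16| = 40.311 / 31.385 ≈ 1.284.
In decibels: 20·log₁₀(1.284) ≈ 2.17 dB.

|G(j8)|_dB ≈ 2.17 dB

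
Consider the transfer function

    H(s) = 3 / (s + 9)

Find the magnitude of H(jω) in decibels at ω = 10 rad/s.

Substitute s = j10: numerator = 3, denominator = 9 + j10.
|H(j10)| = |3| / |9 + j10| = 3 / 13.454 ≈ 0.2230.
In decibels: 20·log₁₀(0.2230) ≈ -13.0 dB.

|H(j10)|_dB ≈ -13.0 dB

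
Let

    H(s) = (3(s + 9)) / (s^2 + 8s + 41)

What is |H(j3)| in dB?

|H(j3)|_dB ≈ -2.96 dB

Substitute s = j3: numerator = 27 + j9, denominator = 32 + j24.
|H(j3)| = |27 + j9| / |32 + j24| = 28.460 / 40 ≈ 0.7115.
In decibels: 20·log₁₀(0.7115) ≈ -2.96 dB.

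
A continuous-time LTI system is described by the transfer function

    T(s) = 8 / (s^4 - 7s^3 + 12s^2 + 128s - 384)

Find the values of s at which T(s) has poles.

s = 4 + 4j, 4 - 4j, -4, 3

The poles are the roots of the denominator s^4 - 7s^3 + 12s^2 + 128s - 384 = 0.
Trying s = -4: the polynomial evaluates to 0, so (s + 4) is a factor.
Dividing out leaves s^3 - 11s^2 + 56s - 96 = 0.
This factors further as (s^2 - 8s + 32)(s - 3) = 0.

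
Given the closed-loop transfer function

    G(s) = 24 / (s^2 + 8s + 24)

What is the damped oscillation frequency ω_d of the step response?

Comparing s^2 + 8s + 24 to s^2 + 2ζωₙs + ωₙ²: ωₙ = √24 ≈ 4.899 rad/s and ζ = 8/(2·√24) ≈ 0.8165.
ζωₙ = 8/2 = 4, so ω_d = ωₙ√(1−ζ²) = √(ωₙ² − (ζωₙ)²) = √(24 − 4²) = √8 ≈ 2.828 rad/s.

ω_d ≈ 2.828 rad/s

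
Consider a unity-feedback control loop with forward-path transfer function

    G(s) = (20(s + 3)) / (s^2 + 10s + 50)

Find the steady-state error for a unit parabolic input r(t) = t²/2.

G(s) has no poles at the origin.
This is a Type 0 system; Ka = lim_{s→0} s^2·G(s) = 0, so the steady-state error for a parabola input is infinite.

e_ss = ∞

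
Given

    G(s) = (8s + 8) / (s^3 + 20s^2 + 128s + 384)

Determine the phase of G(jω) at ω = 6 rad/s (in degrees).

∠G(j6) ≈ -40.79°

At s = j6: numerator = 8 + j48, denominator = -336 + j552.
∠G = ∠num − ∠den = 80.538° − (121.33°) = -40.79°.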